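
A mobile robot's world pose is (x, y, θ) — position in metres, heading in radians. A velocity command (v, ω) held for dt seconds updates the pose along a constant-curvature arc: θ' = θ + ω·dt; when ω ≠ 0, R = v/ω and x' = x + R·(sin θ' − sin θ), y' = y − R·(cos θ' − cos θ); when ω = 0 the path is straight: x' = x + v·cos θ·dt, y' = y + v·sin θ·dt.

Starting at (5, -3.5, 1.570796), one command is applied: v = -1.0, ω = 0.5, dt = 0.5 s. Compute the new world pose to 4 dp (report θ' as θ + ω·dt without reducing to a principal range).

θ' = 1.5708 + 0.5·0.5 = 1.8208
R = v/ω = -1.0/0.5 = -2.0000
x' = 5 + -2.0000·(sin 1.8208 − sin 1.5708) = 5.0622
y' = -3.5 − -2.0000·(cos 1.8208 − cos 1.5708) = -3.9948

(5.0622, -3.9948, 1.8208)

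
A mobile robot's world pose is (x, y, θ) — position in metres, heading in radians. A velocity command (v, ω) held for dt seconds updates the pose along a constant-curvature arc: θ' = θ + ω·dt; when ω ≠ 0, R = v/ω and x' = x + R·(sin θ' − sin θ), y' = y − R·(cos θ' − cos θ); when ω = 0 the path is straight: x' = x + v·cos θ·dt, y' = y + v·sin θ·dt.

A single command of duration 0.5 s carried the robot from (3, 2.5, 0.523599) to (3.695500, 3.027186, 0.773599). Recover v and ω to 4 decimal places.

Δθ = 0.773599 − 0.523599 = 0.250000
ω = Δθ/dt = 0.250000/0.5 = 0.5000
R = Δx/(sin θ' − sin θ) = 3.5000
v = R·ω = 3.5000·0.5000 = 1.7500

v = 1.7500, ω = 0.5000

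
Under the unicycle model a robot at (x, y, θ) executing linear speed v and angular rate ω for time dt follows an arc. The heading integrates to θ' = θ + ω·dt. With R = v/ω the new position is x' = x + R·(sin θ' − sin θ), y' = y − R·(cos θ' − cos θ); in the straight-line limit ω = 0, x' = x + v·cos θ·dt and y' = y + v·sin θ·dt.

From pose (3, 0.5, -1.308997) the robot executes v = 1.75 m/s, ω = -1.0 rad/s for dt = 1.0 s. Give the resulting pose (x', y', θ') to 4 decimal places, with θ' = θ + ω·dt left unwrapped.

θ' = -1.3090 + -1.0·1.0 = -2.3090
R = v/ω = 1.75/-1.0 = -1.7500
x' = 3 + -1.7500·(sin -2.3090 − sin -1.3090) = 2.6041
y' = 0.5 − -1.7500·(cos -2.3090 − cos -1.3090) = -1.1306

(2.6041, -1.1306, -2.3090)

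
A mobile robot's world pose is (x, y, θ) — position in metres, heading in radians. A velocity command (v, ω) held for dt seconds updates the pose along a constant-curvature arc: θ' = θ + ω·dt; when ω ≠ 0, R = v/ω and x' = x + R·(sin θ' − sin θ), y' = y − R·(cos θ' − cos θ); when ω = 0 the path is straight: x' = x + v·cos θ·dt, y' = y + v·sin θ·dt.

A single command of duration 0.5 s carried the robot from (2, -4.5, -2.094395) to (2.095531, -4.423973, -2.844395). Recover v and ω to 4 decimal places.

Δθ = -2.844395 − -2.094395 = -0.750000
ω = Δθ/dt = -0.750000/0.5 = -1.5000
R = Δx/(sin θ' − sin θ) = 0.1667
v = R·ω = 0.1667·-1.5000 = -0.2500

v = -0.2500, ω = -1.5000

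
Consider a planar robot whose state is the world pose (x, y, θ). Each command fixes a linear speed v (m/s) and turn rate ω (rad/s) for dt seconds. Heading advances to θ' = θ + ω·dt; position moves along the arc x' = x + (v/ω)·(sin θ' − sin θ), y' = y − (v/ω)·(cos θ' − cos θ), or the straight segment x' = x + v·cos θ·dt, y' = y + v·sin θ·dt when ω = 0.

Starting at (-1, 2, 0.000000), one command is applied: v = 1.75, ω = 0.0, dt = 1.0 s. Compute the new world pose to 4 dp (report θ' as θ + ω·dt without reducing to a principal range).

θ' = 0.0000 + 0.0·1.0 = 0.0000
ω = 0 → straight: x' = -1 + 1.75·cos(0.0000)·1.0 = 0.7500
y' = 2 + 1.75·sin(0.0000)·1.0 = 2.0000

(0.7500, 2.0000, 0.0000)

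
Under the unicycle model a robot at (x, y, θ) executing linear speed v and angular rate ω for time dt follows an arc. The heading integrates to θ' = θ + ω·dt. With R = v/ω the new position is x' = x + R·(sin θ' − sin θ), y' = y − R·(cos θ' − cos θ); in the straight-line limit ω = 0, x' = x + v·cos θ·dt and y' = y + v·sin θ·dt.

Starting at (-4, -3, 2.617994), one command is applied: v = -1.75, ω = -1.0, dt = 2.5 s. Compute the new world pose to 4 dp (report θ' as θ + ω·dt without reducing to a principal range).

θ' = 2.6180 + -1.0·2.5 = 0.1180
R = v/ω = -1.75/-1.0 = 1.7500
x' = -4 + 1.7500·(sin 0.1180 − sin 2.6180) = -4.6690
y' = -3 − 1.7500·(cos 0.1180 − cos 2.6180) = -6.2534

(-4.6690, -6.2534, 0.1180)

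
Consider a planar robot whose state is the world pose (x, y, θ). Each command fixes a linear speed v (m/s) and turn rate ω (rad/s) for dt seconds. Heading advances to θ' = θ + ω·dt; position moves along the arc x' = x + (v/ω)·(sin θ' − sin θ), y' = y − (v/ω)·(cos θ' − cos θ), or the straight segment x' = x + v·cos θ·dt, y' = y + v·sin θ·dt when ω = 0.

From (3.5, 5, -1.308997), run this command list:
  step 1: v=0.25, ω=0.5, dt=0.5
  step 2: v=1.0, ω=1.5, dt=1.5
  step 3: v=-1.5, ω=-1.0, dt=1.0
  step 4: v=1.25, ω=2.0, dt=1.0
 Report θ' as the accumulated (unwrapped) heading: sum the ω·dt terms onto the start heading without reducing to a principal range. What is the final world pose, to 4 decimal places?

step 1: θ'=-1.0590 (R=0.5000) → pose (3.5470, 4.8845, -1.0590)
step 2: θ'=1.1910 (R=0.6667) → pose (4.7474, 4.9639, 1.1910)
step 3: θ'=0.1910 (R=1.5000) → pose (3.6391, 4.0473, 0.1910)
step 4: θ'=2.1910 (R=0.6250) → pose (4.0290, 5.0241, 2.1910)

(4.0290, 5.0241, 2.1910)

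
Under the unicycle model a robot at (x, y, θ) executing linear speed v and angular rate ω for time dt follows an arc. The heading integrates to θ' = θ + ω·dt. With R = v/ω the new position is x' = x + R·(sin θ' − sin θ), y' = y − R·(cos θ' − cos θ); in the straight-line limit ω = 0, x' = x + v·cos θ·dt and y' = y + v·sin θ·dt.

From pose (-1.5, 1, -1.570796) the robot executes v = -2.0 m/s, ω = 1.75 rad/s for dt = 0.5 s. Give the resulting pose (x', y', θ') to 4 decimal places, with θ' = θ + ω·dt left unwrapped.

(-1.9103, 1.8772, -0.6958)

θ' = -1.5708 + 1.75·0.5 = -0.6958
R = v/ω = -2.0/1.75 = -1.1429
x' = -1.5 + -1.1429·(sin -0.6958 − sin -1.5708) = -1.9103
y' = 1 − -1.1429·(cos -0.6958 − cos -1.5708) = 1.8772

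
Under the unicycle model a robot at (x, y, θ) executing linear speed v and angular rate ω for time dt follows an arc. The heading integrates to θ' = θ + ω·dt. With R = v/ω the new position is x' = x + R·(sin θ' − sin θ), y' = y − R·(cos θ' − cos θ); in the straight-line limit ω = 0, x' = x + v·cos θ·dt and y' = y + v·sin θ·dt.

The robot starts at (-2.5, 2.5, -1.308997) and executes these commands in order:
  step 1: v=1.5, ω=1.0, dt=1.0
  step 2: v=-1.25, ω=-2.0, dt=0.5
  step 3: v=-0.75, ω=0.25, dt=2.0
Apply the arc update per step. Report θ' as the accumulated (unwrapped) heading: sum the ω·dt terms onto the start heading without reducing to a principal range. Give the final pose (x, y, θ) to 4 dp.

step 1: θ'=-0.3090 (R=1.5000) → pose (-1.5073, 1.4593, -0.3090)
step 2: θ'=-1.3090 (R=0.6250) → pose (-1.9209, 1.8929, -1.3090)
step 3: θ'=-0.8090 (R=-3.0000) → pose (-2.6479, 3.1871, -0.8090)

(-2.6479, 3.1871, -0.8090)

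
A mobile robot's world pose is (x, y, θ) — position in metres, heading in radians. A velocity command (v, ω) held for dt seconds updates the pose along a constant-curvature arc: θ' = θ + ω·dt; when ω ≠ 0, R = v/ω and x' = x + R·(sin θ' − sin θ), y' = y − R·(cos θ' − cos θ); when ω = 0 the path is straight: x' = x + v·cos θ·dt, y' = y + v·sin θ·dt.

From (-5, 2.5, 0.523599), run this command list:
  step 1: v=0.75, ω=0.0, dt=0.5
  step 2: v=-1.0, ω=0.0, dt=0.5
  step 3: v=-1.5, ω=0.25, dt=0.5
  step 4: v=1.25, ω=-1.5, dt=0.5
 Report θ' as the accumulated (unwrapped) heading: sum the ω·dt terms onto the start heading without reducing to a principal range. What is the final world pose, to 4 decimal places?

(-5.1449, 2.1879, -0.1014)

step 1: θ'=0.5236 (straight) → pose (-4.6752, 2.6875, 0.5236)
step 2: θ'=0.5236 (straight) → pose (-5.1083, 2.4375, 0.5236)
step 3: θ'=0.6486 (R=-6.0000) → pose (-5.7327, 2.0229, 0.6486)
step 4: θ'=-0.1014 (R=-0.8333) → pose (-5.1449, 2.1879, -0.1014)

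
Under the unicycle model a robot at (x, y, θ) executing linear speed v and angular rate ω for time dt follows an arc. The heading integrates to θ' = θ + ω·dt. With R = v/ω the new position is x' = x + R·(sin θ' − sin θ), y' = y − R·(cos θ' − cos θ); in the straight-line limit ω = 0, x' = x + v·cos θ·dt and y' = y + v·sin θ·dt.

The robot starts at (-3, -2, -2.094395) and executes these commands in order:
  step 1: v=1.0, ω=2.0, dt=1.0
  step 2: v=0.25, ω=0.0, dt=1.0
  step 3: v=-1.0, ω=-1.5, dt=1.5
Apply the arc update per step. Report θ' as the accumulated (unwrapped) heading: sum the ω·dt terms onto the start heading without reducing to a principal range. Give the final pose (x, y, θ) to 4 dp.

step 1: θ'=-0.0944 (R=0.5000) → pose (-2.6141, -2.7478, -0.0944)
step 2: θ'=-0.0944 (straight) → pose (-2.3652, -2.7713, -0.0944)
step 3: θ'=-2.3444 (R=0.6667) → pose (-2.7793, -1.6418, -2.3444)

(-2.7793, -1.6418, -2.3444)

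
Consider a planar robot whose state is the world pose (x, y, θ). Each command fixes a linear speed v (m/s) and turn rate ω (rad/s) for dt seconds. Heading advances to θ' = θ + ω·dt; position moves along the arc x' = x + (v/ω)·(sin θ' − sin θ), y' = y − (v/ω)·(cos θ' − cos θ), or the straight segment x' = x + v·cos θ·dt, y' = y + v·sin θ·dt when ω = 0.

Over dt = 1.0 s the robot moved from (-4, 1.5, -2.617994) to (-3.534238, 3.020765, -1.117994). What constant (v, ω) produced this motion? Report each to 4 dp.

Δθ = -1.117994 − -2.617994 = 1.500000
ω = Δθ/dt = 1.500000/1.0 = 1.5000
R = −Δy/(cos θ' − cos θ) = -1.1667
v = R·ω = -1.1667·1.5000 = -1.7500

v = -1.7500, ω = 1.5000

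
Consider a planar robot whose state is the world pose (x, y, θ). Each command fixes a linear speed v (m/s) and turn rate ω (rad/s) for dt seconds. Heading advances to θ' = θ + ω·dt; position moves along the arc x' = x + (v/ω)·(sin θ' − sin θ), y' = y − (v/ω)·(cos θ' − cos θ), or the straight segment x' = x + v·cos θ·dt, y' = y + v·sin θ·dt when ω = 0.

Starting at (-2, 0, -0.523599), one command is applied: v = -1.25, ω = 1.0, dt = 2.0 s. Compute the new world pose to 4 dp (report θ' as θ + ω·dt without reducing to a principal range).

(-3.8694, -0.9647, 1.4764)

θ' = -0.5236 + 1.0·2.0 = 1.4764
R = v/ω = -1.25/1.0 = -1.2500
x' = -2 + -1.2500·(sin 1.4764 − sin -0.5236) = -3.8694
y' = 0 − -1.2500·(cos 1.4764 − cos -0.5236) = -0.9647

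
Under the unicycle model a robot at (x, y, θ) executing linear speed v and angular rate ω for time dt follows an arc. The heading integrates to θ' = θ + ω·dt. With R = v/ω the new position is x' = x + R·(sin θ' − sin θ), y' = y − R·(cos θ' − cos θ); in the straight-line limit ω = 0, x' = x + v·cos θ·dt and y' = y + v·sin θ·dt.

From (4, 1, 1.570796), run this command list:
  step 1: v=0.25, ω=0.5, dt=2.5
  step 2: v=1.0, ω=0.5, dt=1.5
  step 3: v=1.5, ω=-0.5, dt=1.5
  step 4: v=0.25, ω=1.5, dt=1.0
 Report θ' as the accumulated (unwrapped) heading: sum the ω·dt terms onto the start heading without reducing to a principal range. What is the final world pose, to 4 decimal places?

(-0.2063, 1.1815, 4.3208)

step 1: θ'=2.8208 (R=0.5000) → pose (3.6577, 1.4745, 2.8208)
step 2: θ'=3.5708 (R=2.0000) → pose (2.1947, 1.3951, 3.5708)
step 3: θ'=2.8208 (R=-3.0000) → pose (0.0003, 1.2761, 2.8208)
step 4: θ'=4.3208 (R=0.1667) → pose (-0.2063, 1.1815, 4.3208)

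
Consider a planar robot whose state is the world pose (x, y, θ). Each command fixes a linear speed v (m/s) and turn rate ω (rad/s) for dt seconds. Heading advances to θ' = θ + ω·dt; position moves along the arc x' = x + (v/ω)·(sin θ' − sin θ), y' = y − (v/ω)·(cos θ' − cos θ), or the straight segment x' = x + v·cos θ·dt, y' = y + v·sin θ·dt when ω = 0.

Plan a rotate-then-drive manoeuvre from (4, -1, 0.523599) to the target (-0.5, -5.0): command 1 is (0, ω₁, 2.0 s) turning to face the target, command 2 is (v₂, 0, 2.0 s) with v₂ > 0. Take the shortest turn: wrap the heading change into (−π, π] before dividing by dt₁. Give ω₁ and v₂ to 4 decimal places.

heading to target = atan2(-5−-1, -0.5−4) = -2.4150
Δθ = wrap(-2.4150 − 0.5236) = -2.9385; ω₁ = Δθ/dt₁ = -1.4693
distance = √((-0.5−4)² + (-5−-1)²) = 6.0208; v₂ = distance/dt₂ = 3.0104

ω₁ = -1.4693, v₂ = 3.0104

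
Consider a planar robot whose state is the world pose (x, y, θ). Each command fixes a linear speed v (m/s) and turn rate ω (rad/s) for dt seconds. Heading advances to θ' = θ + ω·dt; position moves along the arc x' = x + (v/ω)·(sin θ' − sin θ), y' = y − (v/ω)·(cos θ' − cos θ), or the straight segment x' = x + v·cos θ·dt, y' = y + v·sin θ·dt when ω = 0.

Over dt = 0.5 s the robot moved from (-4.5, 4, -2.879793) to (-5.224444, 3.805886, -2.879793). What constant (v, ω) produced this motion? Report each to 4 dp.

Δθ = -2.879793 − -2.879793 = 0.000000
ω = Δθ/dt = 0.000000/0.5 = 0.0000
ω = 0 → v = (Δx·cos θ + Δy·sin θ)/dt = 1.5000

v = 1.5000, ω = 0.0000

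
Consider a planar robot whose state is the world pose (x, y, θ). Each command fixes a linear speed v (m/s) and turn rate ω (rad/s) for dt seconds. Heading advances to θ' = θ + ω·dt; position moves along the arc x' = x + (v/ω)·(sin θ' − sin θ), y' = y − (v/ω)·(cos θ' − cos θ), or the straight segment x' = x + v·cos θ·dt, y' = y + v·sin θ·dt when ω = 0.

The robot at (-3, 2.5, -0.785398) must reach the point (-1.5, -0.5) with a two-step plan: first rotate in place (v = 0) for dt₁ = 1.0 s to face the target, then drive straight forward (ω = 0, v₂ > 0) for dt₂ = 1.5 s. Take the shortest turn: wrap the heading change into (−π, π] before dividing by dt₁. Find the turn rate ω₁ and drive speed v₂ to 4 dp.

ω₁ = -0.3218, v₂ = 2.2361

heading to target = atan2(-0.5−2.5, -1.5−-3) = -1.1071
Δθ = wrap(-1.1071 − -0.7854) = -0.3218; ω₁ = Δθ/dt₁ = -0.3218
distance = √((-1.5−-3)² + (-0.5−2.5)²) = 3.3541; v₂ = distance/dt₂ = 2.2361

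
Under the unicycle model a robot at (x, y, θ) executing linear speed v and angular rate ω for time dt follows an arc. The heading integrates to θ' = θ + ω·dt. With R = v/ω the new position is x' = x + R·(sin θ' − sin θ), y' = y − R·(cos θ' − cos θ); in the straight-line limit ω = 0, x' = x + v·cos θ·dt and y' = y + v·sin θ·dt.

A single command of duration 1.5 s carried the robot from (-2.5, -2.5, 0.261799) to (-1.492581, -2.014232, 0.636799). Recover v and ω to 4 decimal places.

Δθ = 0.636799 − 0.261799 = 0.375000
ω = Δθ/dt = 0.375000/1.5 = 0.2500
R = Δx/(sin θ' − sin θ) = 3.0000
v = R·ω = 3.0000·0.2500 = 0.7500

v = 0.7500, ω = 0.2500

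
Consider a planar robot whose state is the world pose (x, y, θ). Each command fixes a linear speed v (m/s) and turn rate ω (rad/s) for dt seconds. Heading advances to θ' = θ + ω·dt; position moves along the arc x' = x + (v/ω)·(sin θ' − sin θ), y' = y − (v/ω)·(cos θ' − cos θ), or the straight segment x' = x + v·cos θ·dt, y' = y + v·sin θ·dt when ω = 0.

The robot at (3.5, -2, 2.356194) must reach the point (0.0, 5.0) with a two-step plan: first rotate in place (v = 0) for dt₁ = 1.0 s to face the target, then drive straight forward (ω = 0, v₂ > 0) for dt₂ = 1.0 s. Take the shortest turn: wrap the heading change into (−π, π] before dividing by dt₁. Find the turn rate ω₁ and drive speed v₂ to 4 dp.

ω₁ = -0.3218, v₂ = 7.8262

heading to target = atan2(5−-2, 0−3.5) = 2.0344
Δθ = wrap(2.0344 − 2.3562) = -0.3218; ω₁ = Δθ/dt₁ = -0.3218
distance = √((0−3.5)² + (5−-2)²) = 7.8262; v₂ = distance/dt₂ = 7.8262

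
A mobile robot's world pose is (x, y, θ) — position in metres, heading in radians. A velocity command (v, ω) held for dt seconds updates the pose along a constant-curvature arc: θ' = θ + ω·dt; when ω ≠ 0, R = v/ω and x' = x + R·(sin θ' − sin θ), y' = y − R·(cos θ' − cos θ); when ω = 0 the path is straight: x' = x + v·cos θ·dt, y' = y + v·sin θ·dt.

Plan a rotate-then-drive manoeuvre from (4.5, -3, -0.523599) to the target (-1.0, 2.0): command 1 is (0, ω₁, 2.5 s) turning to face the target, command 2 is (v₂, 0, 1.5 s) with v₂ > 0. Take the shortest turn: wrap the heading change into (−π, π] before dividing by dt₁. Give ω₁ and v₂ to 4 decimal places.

ω₁ = 1.1710, v₂ = 4.9554

heading to target = atan2(2−-3, -1−4.5) = 2.4038
Δθ = wrap(2.4038 − -0.5236) = 2.9274; ω₁ = Δθ/dt₁ = 1.1710
distance = √((-1−4.5)² + (2−-3)²) = 7.4330; v₂ = distance/dt₂ = 4.9554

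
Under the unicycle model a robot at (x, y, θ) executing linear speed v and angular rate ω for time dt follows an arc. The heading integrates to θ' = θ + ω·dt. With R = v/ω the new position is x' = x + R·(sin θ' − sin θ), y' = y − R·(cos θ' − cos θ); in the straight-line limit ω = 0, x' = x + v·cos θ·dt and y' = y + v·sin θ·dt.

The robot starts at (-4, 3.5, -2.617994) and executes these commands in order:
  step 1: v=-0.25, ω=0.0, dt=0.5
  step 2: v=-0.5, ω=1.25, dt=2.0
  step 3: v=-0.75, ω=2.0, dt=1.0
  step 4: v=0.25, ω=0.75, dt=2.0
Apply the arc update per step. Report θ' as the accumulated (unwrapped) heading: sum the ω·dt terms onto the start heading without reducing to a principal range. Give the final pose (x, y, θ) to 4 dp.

(-4.8425, 4.0406, 3.3820)

step 1: θ'=-2.6180 (straight) → pose (-3.8917, 3.5625, -2.6180)
step 2: θ'=-0.1180 (R=-0.4000) → pose (-4.0447, 4.3061, -0.1180)
step 3: θ'=1.8820 (R=-0.3750) → pose (-4.4458, 3.8189, 1.8820)
step 4: θ'=3.3820 (R=0.3333) → pose (-4.8425, 4.0406, 3.3820)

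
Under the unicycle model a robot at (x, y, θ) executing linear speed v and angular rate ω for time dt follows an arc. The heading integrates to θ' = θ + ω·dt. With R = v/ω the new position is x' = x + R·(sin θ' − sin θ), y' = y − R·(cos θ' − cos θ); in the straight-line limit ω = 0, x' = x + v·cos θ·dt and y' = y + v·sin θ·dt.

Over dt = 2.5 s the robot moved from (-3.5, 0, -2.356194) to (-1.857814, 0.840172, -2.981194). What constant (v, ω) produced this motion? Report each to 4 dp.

v = -0.7500, ω = -0.2500

Δθ = -2.981194 − -2.356194 = -0.625000
ω = Δθ/dt = -0.625000/2.5 = -0.2500
R = Δx/(sin θ' − sin θ) = 3.0000
v = R·ω = 3.0000·-0.2500 = -0.7500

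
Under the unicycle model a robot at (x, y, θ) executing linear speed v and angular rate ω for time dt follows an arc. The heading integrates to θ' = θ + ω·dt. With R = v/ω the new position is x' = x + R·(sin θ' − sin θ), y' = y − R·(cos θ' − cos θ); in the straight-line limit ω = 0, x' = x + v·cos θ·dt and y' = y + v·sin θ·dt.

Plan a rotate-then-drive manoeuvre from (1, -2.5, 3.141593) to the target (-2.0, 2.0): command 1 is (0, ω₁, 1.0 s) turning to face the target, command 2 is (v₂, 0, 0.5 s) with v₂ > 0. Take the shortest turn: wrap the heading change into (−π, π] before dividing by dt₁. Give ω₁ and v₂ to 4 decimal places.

heading to target = atan2(2−-2.5, -2−1) = 2.1588
Δθ = wrap(2.1588 − 3.1416) = -0.9828; ω₁ = Δθ/dt₁ = -0.9828
distance = √((-2−1)² + (2−-2.5)²) = 5.4083; v₂ = distance/dt₂ = 10.8167

ω₁ = -0.9828, v₂ = 10.8167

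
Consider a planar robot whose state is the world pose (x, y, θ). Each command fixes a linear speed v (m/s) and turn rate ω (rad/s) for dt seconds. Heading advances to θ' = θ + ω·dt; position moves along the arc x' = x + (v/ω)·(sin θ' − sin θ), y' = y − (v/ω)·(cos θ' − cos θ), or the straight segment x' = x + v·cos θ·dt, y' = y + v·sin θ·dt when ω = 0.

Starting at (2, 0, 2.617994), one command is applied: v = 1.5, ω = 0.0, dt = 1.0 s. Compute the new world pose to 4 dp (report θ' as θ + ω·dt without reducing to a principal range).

(0.7010, 0.7500, 2.6180)

θ' = 2.6180 + 0.0·1.0 = 2.6180
ω = 0 → straight: x' = 2 + 1.5·cos(2.6180)·1.0 = 0.7010
y' = 0 + 1.5·sin(2.6180)·1.0 = 0.7500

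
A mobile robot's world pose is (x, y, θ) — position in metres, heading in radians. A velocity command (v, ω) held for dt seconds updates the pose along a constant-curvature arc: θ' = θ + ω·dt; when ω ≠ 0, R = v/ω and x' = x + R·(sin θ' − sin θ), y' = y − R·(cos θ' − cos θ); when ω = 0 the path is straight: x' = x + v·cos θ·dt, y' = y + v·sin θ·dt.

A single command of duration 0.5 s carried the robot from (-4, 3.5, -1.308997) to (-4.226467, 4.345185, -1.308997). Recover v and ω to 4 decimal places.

v = -1.7500, ω = 0.0000

Δθ = -1.308997 − -1.308997 = 0.000000
ω = Δθ/dt = 0.000000/0.5 = 0.0000
ω = 0 → v = (Δx·cos θ + Δy·sin θ)/dt = -1.7500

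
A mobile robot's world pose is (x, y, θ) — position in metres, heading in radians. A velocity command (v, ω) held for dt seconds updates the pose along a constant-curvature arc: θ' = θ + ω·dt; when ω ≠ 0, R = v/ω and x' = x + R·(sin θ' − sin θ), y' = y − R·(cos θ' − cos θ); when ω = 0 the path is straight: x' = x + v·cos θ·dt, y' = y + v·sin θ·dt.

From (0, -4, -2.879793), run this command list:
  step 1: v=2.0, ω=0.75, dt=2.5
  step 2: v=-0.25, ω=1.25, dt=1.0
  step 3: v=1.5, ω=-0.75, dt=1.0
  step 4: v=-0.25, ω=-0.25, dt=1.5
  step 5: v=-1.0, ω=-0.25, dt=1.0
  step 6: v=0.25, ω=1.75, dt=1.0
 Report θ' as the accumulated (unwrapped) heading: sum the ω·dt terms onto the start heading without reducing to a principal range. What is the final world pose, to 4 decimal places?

step 1: θ'=-1.0048 (R=2.6667) → pose (-1.5606, -8.0058, -1.0048)
step 2: θ'=0.2452 (R=-0.2000) → pose (-1.7780, -7.9191, 0.2452)
step 3: θ'=-0.5048 (R=-2.0000) → pose (-0.3252, -8.1087, -0.5048)
step 4: θ'=-0.8798 (R=1.0000) → pose (-0.6122, -7.8707, -0.8798)
step 5: θ'=-1.1298 (R=4.0000) → pose (-1.1471, -7.0289, -1.1298)
step 6: θ'=0.6202 (R=0.1429) → pose (-0.9348, -7.0842, 0.6202)

(-0.9348, -7.0842, 0.6202)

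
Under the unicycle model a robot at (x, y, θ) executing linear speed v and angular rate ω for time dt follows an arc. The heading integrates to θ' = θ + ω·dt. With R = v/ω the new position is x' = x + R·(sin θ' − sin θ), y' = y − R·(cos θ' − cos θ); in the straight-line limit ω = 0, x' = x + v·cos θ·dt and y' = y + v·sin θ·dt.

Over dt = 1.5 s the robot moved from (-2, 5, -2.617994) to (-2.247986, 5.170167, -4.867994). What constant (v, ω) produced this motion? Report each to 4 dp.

v = 0.2500, ω = -1.5000

Δθ = -4.867994 − -2.617994 = -2.250000
ω = Δθ/dt = -2.250000/1.5 = -1.5000
R = Δx/(sin θ' − sin θ) = -0.1667
v = R·ω = -0.1667·-1.5000 = 0.2500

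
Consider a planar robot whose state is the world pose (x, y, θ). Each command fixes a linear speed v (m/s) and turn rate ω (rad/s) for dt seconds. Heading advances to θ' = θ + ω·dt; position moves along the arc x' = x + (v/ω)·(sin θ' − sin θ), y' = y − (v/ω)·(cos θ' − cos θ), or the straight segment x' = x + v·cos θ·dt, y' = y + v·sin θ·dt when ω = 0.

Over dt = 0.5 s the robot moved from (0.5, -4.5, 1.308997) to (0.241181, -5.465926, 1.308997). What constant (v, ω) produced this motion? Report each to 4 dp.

v = -2.0000, ω = 0.0000

Δθ = 1.308997 − 1.308997 = 0.000000
ω = Δθ/dt = 0.000000/0.5 = 0.0000
ω = 0 → v = (Δx·cos θ + Δy·sin θ)/dt = -2.0000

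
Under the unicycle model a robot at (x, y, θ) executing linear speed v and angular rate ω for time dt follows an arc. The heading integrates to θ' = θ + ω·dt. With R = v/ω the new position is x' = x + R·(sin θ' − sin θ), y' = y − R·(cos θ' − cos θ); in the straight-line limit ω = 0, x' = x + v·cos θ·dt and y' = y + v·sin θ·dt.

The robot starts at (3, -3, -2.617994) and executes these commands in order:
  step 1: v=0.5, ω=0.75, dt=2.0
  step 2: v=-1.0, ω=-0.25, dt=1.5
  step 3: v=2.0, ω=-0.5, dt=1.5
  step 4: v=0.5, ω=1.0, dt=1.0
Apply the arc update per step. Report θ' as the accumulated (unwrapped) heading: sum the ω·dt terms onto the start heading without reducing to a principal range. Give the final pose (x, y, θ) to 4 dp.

step 1: θ'=-1.1180 (R=0.6667) → pose (2.7339, -3.8690, -1.1180)
step 2: θ'=-1.4930 (R=4.0000) → pose (2.3428, -2.4300, -1.4930)
step 3: θ'=-2.2430 (R=-4.0000) → pose (1.4848, -5.2317, -2.2430)
step 4: θ'=-1.2430 (R=0.5000) → pose (1.4026, -5.7040, -1.2430)

(1.4026, -5.7040, -1.2430)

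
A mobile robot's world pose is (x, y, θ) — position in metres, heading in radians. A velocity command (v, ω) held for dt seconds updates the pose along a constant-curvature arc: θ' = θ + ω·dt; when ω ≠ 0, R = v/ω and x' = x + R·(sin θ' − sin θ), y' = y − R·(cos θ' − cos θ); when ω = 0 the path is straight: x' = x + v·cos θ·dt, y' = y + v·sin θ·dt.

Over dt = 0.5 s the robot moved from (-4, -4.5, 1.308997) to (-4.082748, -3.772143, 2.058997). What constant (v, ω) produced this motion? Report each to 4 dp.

Δθ = 2.058997 − 1.308997 = 0.750000
ω = Δθ/dt = 0.750000/0.5 = 1.5000
R = −Δy/(cos θ' − cos θ) = 1.0000
v = R·ω = 1.0000·1.5000 = 1.5000

v = 1.5000, ω = 1.5000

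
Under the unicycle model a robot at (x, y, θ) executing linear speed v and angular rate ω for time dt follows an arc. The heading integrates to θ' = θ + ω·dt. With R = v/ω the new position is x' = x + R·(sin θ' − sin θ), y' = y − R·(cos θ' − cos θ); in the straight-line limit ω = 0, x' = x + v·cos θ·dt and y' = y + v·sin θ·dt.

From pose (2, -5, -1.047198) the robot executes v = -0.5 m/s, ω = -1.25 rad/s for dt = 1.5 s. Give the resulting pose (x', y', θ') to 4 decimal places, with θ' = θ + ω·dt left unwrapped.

(2.2594, -4.4096, -2.9222)

θ' = -1.0472 + -1.25·1.5 = -2.9222
R = v/ω = -0.5/-1.25 = 0.4000
x' = 2 + 0.4000·(sin -2.9222 − sin -1.0472) = 2.2594
y' = -5 − 0.4000·(cos -2.9222 − cos -1.0472) = -4.4096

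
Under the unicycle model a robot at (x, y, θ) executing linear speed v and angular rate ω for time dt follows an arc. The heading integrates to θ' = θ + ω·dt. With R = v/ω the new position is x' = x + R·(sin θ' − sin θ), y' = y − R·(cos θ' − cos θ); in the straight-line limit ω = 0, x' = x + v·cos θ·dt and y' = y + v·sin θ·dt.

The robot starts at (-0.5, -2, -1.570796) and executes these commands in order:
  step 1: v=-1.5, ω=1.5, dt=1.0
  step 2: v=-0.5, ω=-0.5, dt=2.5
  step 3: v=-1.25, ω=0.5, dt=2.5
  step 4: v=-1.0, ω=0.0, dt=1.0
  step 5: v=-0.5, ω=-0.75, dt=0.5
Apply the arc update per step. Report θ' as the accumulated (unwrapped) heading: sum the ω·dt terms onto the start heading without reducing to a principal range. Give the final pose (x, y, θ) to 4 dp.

step 1: θ'=-0.0708 (R=-1.0000) → pose (-1.4293, -1.0025, -0.0708)
step 2: θ'=-1.3208 (R=1.0000) → pose (-2.3274, -0.2524, -1.3208)
step 3: θ'=-0.0708 (R=-2.5000) → pose (-4.5729, 1.6228, -0.0708)
step 4: θ'=-0.0708 (straight) → pose (-5.5704, 1.6935, -0.0708)
step 5: θ'=-0.4458 (R=0.6667) → pose (-5.8107, 1.7570, -0.4458)

(-5.8107, 1.7570, -0.4458)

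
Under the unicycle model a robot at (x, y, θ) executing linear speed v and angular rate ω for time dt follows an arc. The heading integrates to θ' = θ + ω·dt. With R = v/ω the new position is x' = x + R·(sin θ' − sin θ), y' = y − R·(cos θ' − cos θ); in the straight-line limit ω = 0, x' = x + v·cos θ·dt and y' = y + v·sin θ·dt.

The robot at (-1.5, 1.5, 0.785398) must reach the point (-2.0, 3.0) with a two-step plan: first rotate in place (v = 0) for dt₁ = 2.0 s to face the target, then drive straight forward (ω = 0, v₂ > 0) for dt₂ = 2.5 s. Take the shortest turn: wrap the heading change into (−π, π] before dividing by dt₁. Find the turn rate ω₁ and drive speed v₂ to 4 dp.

ω₁ = 0.5536, v₂ = 0.6325

heading to target = atan2(3−1.5, -2−-1.5) = 1.8925
Δθ = wrap(1.8925 − 0.7854) = 1.1071; ω₁ = Δθ/dt₁ = 0.5536
distance = √((-2−-1.5)² + (3−1.5)²) = 1.5811; v₂ = distance/dt₂ = 0.6325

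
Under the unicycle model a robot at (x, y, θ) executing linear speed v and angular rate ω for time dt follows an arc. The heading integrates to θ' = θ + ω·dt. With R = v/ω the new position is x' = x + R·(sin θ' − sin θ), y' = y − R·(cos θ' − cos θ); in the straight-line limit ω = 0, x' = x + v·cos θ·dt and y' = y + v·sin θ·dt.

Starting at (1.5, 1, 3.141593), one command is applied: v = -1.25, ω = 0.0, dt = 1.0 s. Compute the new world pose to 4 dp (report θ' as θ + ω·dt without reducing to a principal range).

(2.7500, 1.0000, 3.1416)

θ' = 3.1416 + 0.0·1.0 = 3.1416
ω = 0 → straight: x' = 1.5 + -1.25·cos(3.1416)·1.0 = 2.7500
y' = 1 + -1.25·sin(3.1416)·1.0 = 1.0000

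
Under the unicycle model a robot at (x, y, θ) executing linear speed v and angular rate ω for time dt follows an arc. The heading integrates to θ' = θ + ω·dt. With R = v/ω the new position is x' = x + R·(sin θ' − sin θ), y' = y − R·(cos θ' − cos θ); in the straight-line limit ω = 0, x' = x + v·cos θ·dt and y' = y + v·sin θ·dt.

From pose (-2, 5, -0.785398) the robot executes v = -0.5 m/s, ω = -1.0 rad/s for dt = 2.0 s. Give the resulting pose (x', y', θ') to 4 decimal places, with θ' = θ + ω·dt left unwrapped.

θ' = -0.7854 + -1.0·2.0 = -2.7854
R = v/ω = -0.5/-1.0 = 0.5000
x' = -2 + 0.5000·(sin -2.7854 − sin -0.7854) = -1.8208
y' = 5 − 0.5000·(cos -2.7854 − cos -0.7854) = 5.8222

(-1.8208, 5.8222, -2.7854)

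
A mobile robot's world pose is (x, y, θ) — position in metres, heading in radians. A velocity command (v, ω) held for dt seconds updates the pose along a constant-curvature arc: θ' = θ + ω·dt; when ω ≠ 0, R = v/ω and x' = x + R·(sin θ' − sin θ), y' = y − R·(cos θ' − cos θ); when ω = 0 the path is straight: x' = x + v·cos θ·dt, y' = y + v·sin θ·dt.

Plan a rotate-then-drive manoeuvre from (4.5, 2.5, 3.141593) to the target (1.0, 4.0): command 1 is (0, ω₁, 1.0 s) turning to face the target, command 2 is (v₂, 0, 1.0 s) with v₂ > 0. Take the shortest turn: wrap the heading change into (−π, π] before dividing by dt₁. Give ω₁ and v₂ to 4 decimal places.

ω₁ = -0.4049, v₂ = 3.8079

heading to target = atan2(4−2.5, 1−4.5) = 2.7367
Δθ = wrap(2.7367 − 3.1416) = -0.4049; ω₁ = Δθ/dt₁ = -0.4049
distance = √((1−4.5)² + (4−2.5)²) = 3.8079; v₂ = distance/dt₂ = 3.8079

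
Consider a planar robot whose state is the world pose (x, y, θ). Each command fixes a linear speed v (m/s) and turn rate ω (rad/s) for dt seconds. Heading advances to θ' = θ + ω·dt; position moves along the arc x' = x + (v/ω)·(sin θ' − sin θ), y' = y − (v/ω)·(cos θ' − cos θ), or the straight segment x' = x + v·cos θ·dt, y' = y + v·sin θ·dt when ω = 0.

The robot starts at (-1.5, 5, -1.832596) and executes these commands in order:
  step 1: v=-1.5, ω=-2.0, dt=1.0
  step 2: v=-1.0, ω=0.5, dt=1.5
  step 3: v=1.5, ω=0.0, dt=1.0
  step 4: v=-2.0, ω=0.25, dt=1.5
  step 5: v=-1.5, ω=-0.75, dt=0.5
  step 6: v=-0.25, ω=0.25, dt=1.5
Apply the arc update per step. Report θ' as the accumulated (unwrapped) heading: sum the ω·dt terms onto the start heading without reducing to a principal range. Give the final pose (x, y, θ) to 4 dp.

(3.5745, 5.8407, -2.7076)

step 1: θ'=-3.8326 (R=0.7500) → pose (-0.2976, 5.3838, -3.8326)
step 2: θ'=-3.0826 (R=-2.0000) → pose (1.0950, 4.9285, -3.0826)
step 3: θ'=-3.0826 (straight) → pose (-0.4024, 4.8401, -3.0826)
step 4: θ'=-2.7076 (R=-8.0000) → pose (2.4899, 5.5678, -2.7076)
step 5: θ'=-3.0826 (R=2.0000) → pose (3.2130, 5.7498, -3.0826)
step 6: θ'=-2.7076 (R=-1.0000) → pose (3.5745, 5.8407, -2.7076)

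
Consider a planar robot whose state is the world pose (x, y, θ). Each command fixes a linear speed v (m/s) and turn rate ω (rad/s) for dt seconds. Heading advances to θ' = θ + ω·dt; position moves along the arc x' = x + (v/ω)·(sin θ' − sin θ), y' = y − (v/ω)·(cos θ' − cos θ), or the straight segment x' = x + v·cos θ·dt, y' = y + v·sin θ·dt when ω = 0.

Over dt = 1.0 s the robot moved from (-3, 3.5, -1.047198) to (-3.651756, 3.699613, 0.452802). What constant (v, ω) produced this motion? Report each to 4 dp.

Δθ = 0.452802 − -1.047198 = 1.500000
ω = Δθ/dt = 1.500000/1.0 = 1.5000
R = Δx/(sin θ' − sin θ) = -0.5000
v = R·ω = -0.5000·1.5000 = -0.7500

v = -0.7500, ω = 1.5000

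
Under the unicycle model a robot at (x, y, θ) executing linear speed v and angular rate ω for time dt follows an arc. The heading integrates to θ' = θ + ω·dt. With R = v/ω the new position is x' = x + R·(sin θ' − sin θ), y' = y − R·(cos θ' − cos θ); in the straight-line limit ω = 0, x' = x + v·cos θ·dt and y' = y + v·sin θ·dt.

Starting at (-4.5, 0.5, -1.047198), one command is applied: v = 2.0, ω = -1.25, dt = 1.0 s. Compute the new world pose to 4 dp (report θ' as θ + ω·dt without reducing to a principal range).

(-4.6895, -1.3627, -2.2972)

θ' = -1.0472 + -1.25·1.0 = -2.2972
R = v/ω = 2.0/-1.25 = -1.6000
x' = -4.5 + -1.6000·(sin -2.2972 − sin -1.0472) = -4.6895
y' = 0.5 − -1.6000·(cos -2.2972 − cos -1.0472) = -1.3627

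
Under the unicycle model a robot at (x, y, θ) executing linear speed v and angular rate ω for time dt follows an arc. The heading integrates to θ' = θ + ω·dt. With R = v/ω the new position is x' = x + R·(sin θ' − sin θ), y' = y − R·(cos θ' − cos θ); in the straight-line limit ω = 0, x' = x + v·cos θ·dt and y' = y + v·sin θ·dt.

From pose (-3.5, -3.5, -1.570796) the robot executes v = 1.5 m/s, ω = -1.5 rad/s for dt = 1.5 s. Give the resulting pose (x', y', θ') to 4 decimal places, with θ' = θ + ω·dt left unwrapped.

(-5.1282, -4.2781, -3.8208)

θ' = -1.5708 + -1.5·1.5 = -3.8208
R = v/ω = 1.5/-1.5 = -1.0000
x' = -3.5 + -1.0000·(sin -3.8208 − sin -1.5708) = -5.1282
y' = -3.5 − -1.0000·(cos -3.8208 − cos -1.5708) = -4.2781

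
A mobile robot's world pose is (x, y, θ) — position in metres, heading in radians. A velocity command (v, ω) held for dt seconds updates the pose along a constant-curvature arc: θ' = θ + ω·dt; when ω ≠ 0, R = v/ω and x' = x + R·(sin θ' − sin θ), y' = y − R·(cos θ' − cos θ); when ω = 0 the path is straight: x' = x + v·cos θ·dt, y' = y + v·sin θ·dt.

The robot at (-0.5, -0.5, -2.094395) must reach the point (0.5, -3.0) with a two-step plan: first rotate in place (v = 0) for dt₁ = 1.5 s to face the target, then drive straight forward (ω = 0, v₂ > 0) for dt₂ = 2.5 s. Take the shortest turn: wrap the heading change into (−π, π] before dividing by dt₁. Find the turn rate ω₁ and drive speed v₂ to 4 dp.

heading to target = atan2(-3−-0.5, 0.5−-0.5) = -1.1903
Δθ = wrap(-1.1903 − -2.0944) = 0.9041; ω₁ = Δθ/dt₁ = 0.6027
distance = √((0.5−-0.5)² + (-3−-0.5)²) = 2.6926; v₂ = distance/dt₂ = 1.0770

ω₁ = 0.6027, v₂ = 1.0770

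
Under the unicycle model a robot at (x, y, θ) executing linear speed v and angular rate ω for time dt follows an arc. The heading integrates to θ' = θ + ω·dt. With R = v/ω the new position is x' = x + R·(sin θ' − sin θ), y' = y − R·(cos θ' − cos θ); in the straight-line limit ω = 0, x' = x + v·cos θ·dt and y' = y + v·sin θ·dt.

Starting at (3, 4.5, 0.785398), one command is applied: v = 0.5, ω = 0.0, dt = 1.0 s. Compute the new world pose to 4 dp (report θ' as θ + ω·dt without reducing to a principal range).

θ' = 0.7854 + 0.0·1.0 = 0.7854
ω = 0 → straight: x' = 3 + 0.5·cos(0.7854)·1.0 = 3.3536
y' = 4.5 + 0.5·sin(0.7854)·1.0 = 4.8536

(3.3536, 4.8536, 0.7854)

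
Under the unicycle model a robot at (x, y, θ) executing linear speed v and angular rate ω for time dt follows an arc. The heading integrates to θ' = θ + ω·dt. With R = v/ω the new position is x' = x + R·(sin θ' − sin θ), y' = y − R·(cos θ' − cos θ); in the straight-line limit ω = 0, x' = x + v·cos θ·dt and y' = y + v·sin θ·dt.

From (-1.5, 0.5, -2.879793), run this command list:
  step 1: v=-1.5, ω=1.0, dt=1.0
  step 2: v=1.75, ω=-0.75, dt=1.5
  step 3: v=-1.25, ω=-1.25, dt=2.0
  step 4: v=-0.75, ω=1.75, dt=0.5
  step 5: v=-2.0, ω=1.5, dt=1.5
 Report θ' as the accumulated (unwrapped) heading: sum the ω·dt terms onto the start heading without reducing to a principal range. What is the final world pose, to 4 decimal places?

(0.5975, -3.0072, -2.3798)

step 1: θ'=-1.8798 (R=-1.5000) → pose (-0.4593, 1.4927, -1.8798)
step 2: θ'=-3.0048 (R=-2.3333) → pose (-2.3639, -0.1092, -3.0048)
step 3: θ'=-5.5048 (R=1.0000) → pose (-1.5254, -1.8119, -5.5048)
step 4: θ'=-4.6298 (R=-0.4286) → pose (-1.6516, -2.1524, -4.6298)
step 5: θ'=-2.3798 (R=-1.3333) → pose (0.5975, -3.0072, -2.3798)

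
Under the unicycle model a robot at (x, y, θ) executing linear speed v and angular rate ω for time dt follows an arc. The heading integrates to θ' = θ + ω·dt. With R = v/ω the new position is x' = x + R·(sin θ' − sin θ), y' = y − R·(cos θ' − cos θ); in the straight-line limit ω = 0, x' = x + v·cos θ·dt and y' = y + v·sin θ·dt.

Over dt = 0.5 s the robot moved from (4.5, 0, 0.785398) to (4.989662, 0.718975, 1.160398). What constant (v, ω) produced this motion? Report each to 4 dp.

v = 1.7500, ω = 0.7500

Δθ = 1.160398 − 0.785398 = 0.375000
ω = Δθ/dt = 0.375000/0.5 = 0.7500
R = −Δy/(cos θ' − cos θ) = 2.3333
v = R·ω = 2.3333·0.7500 = 1.7500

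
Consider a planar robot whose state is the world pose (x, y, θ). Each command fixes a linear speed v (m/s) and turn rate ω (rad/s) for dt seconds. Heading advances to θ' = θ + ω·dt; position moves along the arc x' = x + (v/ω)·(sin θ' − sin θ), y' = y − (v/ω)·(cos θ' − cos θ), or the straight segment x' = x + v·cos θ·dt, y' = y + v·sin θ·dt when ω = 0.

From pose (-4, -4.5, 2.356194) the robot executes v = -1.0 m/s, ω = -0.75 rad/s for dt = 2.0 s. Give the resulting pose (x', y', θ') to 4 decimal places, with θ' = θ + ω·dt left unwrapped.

θ' = 2.3562 + -0.75·2.0 = 0.8562
R = v/ω = -1.0/-0.75 = 1.3333
x' = -4 + 1.3333·(sin 0.8562 − sin 2.3562) = -3.9357
y' = -4.5 − 1.3333·(cos 0.8562 − cos 2.3562) = -6.3166

(-3.9357, -6.3166, 0.8562)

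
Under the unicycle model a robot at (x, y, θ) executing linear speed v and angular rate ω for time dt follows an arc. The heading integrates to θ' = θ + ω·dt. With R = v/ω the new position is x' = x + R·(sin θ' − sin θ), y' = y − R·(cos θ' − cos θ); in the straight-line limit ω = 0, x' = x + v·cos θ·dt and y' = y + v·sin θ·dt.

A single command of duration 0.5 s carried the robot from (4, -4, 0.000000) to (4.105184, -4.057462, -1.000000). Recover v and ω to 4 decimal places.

v = 0.2500, ω = -2.0000

Δθ = -1.000000 − 0.000000 = -1.000000
ω = Δθ/dt = -1.000000/0.5 = -2.0000
R = Δx/(sin θ' − sin θ) = -0.1250
v = R·ω = -0.1250·-2.0000 = 0.2500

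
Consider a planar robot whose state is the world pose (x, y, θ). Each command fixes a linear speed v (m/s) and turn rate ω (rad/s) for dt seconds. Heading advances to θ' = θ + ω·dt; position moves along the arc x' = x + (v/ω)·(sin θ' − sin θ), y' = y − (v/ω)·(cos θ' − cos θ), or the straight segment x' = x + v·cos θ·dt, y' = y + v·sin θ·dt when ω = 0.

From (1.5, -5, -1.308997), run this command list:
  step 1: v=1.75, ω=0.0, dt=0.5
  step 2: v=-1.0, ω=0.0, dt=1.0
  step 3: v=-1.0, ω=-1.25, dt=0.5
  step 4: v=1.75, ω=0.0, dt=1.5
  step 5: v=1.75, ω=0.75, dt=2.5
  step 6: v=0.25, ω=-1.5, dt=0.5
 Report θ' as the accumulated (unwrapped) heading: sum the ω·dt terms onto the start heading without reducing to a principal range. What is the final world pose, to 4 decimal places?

step 1: θ'=-1.3090 (straight) → pose (1.7265, -5.8452, -1.3090)
step 2: θ'=-1.3090 (straight) → pose (1.4676, -4.8793, -1.3090)
step 3: θ'=-1.9340 (R=0.8000) → pose (1.4926, -4.3880, -1.9340)
step 4: θ'=-1.9340 (straight) → pose (0.5600, -6.8417, -1.9340)
step 5: θ'=-0.0590 (R=2.3333) → pose (2.6035, -10.0000, -0.0590)
step 6: θ'=-0.8090 (R=-0.1667) → pose (2.7143, -10.0513, -0.8090)

(2.7143, -10.0513, -0.8090)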